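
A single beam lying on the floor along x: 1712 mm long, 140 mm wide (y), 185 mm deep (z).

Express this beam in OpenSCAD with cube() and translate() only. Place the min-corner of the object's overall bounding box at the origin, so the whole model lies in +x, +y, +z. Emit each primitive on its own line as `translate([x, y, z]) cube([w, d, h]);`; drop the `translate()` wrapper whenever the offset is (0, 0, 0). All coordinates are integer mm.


cube([1712, 140, 185]);


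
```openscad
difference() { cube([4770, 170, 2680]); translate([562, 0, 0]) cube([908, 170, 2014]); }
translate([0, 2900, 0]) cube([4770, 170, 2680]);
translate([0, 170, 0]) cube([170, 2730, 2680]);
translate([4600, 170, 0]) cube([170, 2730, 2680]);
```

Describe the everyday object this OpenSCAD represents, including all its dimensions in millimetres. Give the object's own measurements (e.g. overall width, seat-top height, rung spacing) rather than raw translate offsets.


A single room: four walls, each 2680 mm tall and 170 mm thick, enclosing an outside footprint 4770×3070 mm (x × y), no floor or roof. The front and back walls (−y and +y sides) run the full x-width; the side walls fit between their inner faces. A door opening 908 mm wide and 2014 mm tall is cut through the front wall from the floor up, its −x edge 562 mm from the wall's −x end.


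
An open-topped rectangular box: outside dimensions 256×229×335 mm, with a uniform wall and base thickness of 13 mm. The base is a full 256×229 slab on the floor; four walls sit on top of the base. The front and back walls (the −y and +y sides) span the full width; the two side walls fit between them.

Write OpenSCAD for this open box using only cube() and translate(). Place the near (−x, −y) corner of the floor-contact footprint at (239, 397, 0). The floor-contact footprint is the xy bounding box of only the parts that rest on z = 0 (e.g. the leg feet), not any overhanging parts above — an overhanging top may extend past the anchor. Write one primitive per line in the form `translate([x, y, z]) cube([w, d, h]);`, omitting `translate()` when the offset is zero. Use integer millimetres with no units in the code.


translate([239, 397, 0]) cube([256, 229, 13]);
translate([239, 397, 13]) cube([256, 13, 322]);
translate([239, 613, 13]) cube([256, 13, 322]);
translate([239, 410, 13]) cube([13, 203, 322]);
translate([482, 410, 13]) cube([13, 203, 322]);


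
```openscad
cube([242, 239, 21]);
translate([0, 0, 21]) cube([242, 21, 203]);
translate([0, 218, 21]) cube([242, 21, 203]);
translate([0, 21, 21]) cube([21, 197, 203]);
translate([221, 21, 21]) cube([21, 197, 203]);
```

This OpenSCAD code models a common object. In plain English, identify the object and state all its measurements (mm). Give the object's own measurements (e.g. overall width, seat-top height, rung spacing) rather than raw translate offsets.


An open-topped rectangular box: outside dimensions 242×239×224 mm, with a uniform wall and base thickness of 21 mm. The base is a full 242×239 slab on the floor; four walls sit on top of the base. The front and back walls (the −y and +y sides) span the full width; the two side walls fit between them.


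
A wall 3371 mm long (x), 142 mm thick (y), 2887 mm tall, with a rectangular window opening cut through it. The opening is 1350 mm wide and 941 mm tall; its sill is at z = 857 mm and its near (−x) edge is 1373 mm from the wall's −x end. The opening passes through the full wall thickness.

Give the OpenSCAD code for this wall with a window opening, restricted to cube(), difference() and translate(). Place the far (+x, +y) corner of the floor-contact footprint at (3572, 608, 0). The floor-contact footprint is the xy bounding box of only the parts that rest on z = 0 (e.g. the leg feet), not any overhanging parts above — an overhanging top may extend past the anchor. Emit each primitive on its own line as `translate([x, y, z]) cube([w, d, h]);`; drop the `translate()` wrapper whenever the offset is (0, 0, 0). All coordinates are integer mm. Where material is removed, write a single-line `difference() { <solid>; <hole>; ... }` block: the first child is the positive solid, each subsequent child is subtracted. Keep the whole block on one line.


difference() { translate([201, 466, 0]) cube([3371, 142, 2887]); translate([1574, 466, 857]) cube([1350, 142, 941]); }


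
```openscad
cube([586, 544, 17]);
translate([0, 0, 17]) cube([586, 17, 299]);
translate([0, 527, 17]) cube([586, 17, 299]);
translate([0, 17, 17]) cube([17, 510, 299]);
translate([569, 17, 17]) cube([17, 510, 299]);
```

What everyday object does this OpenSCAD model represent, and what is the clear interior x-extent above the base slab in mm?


An open box. The internal width is 552 mm.

A 586×544 base slab with four walls standing on it — an open box. The base is 586 mm wide and the walls are 17 mm thick, so the internal width is 586 − 2 × 17 = 552 mm.


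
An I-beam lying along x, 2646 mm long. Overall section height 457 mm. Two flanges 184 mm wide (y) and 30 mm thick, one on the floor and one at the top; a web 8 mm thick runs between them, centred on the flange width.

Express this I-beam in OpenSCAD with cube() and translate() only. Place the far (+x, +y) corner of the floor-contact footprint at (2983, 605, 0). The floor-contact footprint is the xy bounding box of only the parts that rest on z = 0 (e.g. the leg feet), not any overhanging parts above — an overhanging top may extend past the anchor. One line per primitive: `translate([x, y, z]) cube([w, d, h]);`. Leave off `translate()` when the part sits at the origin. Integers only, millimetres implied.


translate([337, 421, 0]) cube([2646, 184, 30]);
translate([337, 509, 30]) cube([2646, 8, 397]);
translate([337, 421, 427]) cube([2646, 184, 30]);


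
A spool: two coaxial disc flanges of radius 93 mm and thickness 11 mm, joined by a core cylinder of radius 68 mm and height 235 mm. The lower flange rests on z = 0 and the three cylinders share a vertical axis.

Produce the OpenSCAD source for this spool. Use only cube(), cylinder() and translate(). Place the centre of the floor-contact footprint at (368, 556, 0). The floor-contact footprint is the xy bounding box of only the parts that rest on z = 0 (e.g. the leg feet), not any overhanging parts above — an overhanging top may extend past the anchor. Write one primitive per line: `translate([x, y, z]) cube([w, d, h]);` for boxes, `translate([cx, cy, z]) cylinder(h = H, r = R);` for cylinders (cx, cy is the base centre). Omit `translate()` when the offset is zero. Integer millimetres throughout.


translate([368, 556, 0]) cylinder(h = 11, r = 93);
translate([368, 556, 11]) cylinder(h = 235, r = 68);
translate([368, 556, 246]) cylinder(h = 11, r = 93);


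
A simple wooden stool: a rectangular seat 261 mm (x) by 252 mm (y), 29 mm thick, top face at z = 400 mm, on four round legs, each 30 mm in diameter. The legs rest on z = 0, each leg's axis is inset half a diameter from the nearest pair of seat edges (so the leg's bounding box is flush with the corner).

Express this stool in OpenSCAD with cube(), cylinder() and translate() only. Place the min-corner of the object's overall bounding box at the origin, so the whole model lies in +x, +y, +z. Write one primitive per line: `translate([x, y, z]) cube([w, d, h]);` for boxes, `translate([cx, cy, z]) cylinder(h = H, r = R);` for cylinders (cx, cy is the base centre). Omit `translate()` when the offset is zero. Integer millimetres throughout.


translate([0, 0, 371]) cube([261, 252, 29]);
translate([15, 15, 0]) cylinder(h = 371, r = 15);
translate([246, 15, 0]) cylinder(h = 371, r = 15);
translate([15, 237, 0]) cylinder(h = 371, r = 15);
translate([246, 237, 0]) cylinder(h = 371, r = 15);


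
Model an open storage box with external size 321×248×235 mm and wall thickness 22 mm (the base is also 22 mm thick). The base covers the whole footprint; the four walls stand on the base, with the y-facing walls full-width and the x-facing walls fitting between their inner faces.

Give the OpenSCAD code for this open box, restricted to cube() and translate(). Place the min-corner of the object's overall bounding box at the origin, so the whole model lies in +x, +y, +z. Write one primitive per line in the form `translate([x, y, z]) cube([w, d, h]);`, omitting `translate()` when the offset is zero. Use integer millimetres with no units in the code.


cube([321, 248, 22]);
translate([0, 0, 22]) cube([321, 22, 213]);
translate([0, 226, 22]) cube([321, 22, 213]);
translate([0, 22, 22]) cube([22, 204, 213]);
translate([299, 22, 22]) cube([22, 204, 213]);


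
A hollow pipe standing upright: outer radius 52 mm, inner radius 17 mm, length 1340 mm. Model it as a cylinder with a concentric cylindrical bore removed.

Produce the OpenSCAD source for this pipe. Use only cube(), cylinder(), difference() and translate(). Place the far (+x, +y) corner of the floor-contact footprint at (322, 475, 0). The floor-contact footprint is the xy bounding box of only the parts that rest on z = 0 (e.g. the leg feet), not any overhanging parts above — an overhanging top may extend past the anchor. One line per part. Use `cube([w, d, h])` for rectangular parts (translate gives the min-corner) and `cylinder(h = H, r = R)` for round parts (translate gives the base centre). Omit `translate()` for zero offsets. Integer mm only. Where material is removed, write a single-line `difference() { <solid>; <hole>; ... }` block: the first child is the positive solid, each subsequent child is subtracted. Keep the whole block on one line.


difference() { translate([270, 423, 0]) cylinder(h = 1340, r = 52); translate([270, 423, 0]) cylinder(h = 1340, r = 17); }


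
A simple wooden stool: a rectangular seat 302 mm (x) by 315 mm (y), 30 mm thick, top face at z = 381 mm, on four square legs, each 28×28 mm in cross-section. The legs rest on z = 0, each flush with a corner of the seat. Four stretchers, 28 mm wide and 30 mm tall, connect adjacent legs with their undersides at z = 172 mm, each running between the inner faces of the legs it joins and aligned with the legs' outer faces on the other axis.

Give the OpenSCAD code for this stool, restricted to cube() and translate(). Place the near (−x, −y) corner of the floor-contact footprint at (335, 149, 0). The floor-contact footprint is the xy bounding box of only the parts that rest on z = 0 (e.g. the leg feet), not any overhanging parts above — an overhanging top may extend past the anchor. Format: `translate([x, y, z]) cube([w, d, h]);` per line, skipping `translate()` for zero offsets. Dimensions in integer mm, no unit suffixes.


translate([335, 149, 351]) cube([302, 315, 30]);
translate([335, 149, 0]) cube([28, 28, 351]);
translate([609, 149, 0]) cube([28, 28, 351]);
translate([335, 436, 0]) cube([28, 28, 351]);
translate([609, 436, 0]) cube([28, 28, 351]);
translate([363, 149, 172]) cube([246, 28, 30]);
translate([363, 436, 172]) cube([246, 28, 30]);
translate([335, 177, 172]) cube([28, 259, 30]);
translate([609, 177, 172]) cube([28, 259, 30]);


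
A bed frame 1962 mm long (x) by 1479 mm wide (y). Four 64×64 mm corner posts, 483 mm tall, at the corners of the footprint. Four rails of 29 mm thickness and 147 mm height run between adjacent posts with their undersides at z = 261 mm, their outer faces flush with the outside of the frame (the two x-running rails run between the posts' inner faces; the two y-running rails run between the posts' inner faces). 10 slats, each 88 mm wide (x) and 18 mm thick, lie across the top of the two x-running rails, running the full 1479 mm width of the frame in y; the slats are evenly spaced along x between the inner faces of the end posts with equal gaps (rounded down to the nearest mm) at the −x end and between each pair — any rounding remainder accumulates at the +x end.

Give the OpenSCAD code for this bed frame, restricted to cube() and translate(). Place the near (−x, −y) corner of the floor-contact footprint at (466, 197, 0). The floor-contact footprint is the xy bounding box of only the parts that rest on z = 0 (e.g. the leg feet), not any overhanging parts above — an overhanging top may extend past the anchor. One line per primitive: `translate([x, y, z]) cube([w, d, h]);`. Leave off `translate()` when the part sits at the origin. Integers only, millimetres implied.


translate([466, 197, 0]) cube([64, 64, 483]);
translate([466, 1612, 0]) cube([64, 64, 483]);
translate([2364, 197, 0]) cube([64, 64, 483]);
translate([2364, 1612, 0]) cube([64, 64, 483]);
translate([530, 197, 261]) cube([1834, 29, 147]);
translate([530, 1647, 261]) cube([1834, 29, 147]);
translate([466, 261, 261]) cube([29, 1351, 147]);
translate([2399, 261, 261]) cube([29, 1351, 147]);
translate([616, 197, 408]) cube([88, 1479, 18]);
translate([790, 197, 408]) cube([88, 1479, 18]);
translate([964, 197, 408]) cube([88, 1479, 18]);
translate([1138, 197, 408]) cube([88, 1479, 18]);
translate([1312, 197, 408]) cube([88, 1479, 18]);
translate([1486, 197, 408]) cube([88, 1479, 18]);
translate([1660, 197, 408]) cube([88, 1479, 18]);
translate([1834, 197, 408]) cube([88, 1479, 18]);
translate([2008, 197, 408]) cube([88, 1479, 18]);
translate([2182, 197, 408]) cube([88, 1479, 18]);


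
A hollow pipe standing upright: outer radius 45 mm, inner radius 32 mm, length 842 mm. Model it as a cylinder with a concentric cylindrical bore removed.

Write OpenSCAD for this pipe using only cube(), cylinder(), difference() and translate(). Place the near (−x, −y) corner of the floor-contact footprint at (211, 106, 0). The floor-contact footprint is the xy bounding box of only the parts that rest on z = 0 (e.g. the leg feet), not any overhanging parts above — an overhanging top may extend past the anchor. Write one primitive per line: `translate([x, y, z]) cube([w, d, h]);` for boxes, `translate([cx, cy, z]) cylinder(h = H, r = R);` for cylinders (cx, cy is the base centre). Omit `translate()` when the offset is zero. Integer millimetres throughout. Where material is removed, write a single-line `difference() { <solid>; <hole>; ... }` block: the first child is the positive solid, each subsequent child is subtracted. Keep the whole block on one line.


difference() { translate([256, 151, 0]) cylinder(h = 842, r = 45); translate([256, 151, 0]) cylinder(h = 842, r = 32); }


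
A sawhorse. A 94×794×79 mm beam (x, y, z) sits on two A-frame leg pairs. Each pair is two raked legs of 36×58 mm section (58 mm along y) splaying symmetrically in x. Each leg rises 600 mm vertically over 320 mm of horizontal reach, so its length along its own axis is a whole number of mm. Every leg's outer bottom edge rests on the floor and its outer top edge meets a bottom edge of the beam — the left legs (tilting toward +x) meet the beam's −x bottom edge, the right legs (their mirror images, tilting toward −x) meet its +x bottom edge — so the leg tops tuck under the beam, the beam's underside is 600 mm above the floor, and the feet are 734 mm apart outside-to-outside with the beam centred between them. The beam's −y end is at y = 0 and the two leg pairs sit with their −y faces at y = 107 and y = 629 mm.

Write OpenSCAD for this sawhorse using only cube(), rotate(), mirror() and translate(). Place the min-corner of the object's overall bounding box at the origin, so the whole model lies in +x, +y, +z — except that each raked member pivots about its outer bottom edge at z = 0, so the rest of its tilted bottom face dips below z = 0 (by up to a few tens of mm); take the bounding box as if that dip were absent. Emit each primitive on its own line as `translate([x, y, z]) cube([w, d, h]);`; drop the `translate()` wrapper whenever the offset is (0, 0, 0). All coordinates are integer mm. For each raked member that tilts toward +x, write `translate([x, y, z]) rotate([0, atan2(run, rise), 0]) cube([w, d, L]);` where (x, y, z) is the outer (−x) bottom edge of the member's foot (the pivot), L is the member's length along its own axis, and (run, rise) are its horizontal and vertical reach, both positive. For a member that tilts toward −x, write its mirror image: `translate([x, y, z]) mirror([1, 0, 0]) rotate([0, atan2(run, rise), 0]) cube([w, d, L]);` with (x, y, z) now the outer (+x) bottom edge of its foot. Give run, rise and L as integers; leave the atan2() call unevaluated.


// leg length = √(320² + 600²) = 680
// right-leg outer foot x = 2·320 + 94 = 734
// beam min-corner = (320, 0, 600)
translate([320, 0, 600]) cube([94, 794, 79]);
translate([0, 107, 0]) rotate([0, atan2(320, 600), 0]) cube([36, 58, 680]);
translate([734, 107, 0]) mirror([1, 0, 0]) rotate([0, atan2(320, 600), 0]) cube([36, 58, 680]);
translate([0, 629, 0]) rotate([0, atan2(320, 600), 0]) cube([36, 58, 680]);
translate([734, 629, 0]) mirror([1, 0, 0]) rotate([0, atan2(320, 600), 0]) cube([36, 58, 680]);


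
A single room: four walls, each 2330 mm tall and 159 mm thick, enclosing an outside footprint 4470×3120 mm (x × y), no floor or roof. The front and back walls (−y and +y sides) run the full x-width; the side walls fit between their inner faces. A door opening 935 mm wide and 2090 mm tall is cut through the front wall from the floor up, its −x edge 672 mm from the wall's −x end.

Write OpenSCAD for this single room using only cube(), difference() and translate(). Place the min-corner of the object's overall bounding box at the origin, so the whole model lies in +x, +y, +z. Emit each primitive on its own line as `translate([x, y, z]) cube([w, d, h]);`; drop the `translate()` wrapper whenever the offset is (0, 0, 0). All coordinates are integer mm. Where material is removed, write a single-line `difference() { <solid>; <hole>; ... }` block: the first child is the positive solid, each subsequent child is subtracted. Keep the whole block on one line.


difference() { cube([4470, 159, 2330]); translate([672, 0, 0]) cube([935, 159, 2090]); }
translate([0, 2961, 0]) cube([4470, 159, 2330]);
translate([0, 159, 0]) cube([159, 2802, 2330]);
translate([4311, 159, 0]) cube([159, 2802, 2330]);


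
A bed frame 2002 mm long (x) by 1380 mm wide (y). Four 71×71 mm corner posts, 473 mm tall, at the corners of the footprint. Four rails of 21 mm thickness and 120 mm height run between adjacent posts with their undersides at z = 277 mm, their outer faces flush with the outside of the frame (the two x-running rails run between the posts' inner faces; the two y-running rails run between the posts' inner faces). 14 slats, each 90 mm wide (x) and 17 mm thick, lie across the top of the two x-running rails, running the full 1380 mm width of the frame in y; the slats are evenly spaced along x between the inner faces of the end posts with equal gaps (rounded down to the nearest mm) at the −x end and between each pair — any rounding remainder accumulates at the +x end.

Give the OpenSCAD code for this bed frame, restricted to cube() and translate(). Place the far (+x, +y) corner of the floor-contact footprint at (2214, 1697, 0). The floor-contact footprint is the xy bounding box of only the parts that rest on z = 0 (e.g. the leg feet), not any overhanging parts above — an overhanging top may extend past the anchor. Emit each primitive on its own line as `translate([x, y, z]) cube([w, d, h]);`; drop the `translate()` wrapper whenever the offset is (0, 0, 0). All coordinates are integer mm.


translate([212, 317, 0]) cube([71, 71, 473]);
translate([212, 1626, 0]) cube([71, 71, 473]);
translate([2143, 317, 0]) cube([71, 71, 473]);
translate([2143, 1626, 0]) cube([71, 71, 473]);
translate([283, 317, 277]) cube([1860, 21, 120]);
translate([283, 1676, 277]) cube([1860, 21, 120]);
translate([212, 388, 277]) cube([21, 1238, 120]);
translate([2193, 388, 277]) cube([21, 1238, 120]);
translate([323, 317, 397]) cube([90, 1380, 17]);
translate([453, 317, 397]) cube([90, 1380, 17]);
translate([583, 317, 397]) cube([90, 1380, 17]);
translate([713, 317, 397]) cube([90, 1380, 17]);
translate([843, 317, 397]) cube([90, 1380, 17]);
translate([973, 317, 397]) cube([90, 1380, 17]);
translate([1103, 317, 397]) cube([90, 1380, 17]);
translate([1233, 317, 397]) cube([90, 1380, 17]);
translate([1363, 317, 397]) cube([90, 1380, 17]);
translate([1493, 317, 397]) cube([90, 1380, 17]);
translate([1623, 317, 397]) cube([90, 1380, 17]);
translate([1753, 317, 397]) cube([90, 1380, 17]);
translate([1883, 317, 397]) cube([90, 1380, 17]);
translate([2013, 317, 397]) cube([90, 1380, 17]);


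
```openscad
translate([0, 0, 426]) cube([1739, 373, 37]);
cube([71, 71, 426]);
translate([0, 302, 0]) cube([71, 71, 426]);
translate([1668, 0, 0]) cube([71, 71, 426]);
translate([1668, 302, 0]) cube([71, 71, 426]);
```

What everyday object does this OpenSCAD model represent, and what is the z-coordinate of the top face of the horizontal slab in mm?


A bench. The seat-top height is 463 mm.

A long slab on four corner posts — a bench. The slab sits at z = 426 with thickness 37, so the top is 426 + 37 = 463 mm.


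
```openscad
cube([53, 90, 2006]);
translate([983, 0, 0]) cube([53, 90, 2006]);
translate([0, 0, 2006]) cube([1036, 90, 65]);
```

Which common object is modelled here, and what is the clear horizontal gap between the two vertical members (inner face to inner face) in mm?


A door frame. The clear opening width is 930 mm.

Two 2006 mm tall posts with a header on top — a door frame. The left jamb is 53 mm wide at x = 0; the right jamb starts at x = 983. The clear opening is 983 − 53 = 930 mm.


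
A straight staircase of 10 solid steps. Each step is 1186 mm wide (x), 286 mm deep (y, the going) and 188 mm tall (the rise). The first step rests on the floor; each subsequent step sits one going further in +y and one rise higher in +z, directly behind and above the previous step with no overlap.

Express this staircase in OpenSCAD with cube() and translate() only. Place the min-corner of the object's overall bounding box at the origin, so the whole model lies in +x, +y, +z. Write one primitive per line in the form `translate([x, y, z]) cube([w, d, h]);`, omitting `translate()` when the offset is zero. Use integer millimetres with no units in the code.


cube([1186, 286, 188]);
translate([0, 286, 188]) cube([1186, 286, 188]);
translate([0, 572, 376]) cube([1186, 286, 188]);
translate([0, 858, 564]) cube([1186, 286, 188]);
translate([0, 1144, 752]) cube([1186, 286, 188]);
translate([0, 1430, 940]) cube([1186, 286, 188]);
translate([0, 1716, 1128]) cube([1186, 286, 188]);
translate([0, 2002, 1316]) cube([1186, 286, 188]);
translate([0, 2288, 1504]) cube([1186, 286, 188]);
translate([0, 2574, 1692]) cube([1186, 286, 188]);


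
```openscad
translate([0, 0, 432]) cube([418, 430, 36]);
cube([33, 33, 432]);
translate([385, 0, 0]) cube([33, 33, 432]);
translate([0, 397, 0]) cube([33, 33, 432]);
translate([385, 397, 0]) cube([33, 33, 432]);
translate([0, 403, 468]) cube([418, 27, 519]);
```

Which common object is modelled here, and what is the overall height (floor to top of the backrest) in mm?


A chair. The overall height is 987 mm.

A slab on four corner posts with a tall panel at the back — a chair. The seat slab sits at z = 432 with thickness 36, and the 519 mm backrest starts at the seat top, so the overall height is 432 + 36 + 519 = 987 mm.


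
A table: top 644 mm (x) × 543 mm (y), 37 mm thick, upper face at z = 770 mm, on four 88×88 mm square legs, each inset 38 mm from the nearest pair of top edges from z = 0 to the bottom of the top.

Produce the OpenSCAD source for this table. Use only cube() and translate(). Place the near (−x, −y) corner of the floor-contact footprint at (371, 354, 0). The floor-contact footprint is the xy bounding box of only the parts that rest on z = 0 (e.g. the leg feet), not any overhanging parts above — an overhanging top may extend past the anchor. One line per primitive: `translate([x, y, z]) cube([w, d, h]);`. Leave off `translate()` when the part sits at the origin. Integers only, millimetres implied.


translate([333, 316, 733]) cube([644, 543, 37]);
translate([371, 354, 0]) cube([88, 88, 733]);
translate([851, 354, 0]) cube([88, 88, 733]);
translate([371, 733, 0]) cube([88, 88, 733]);
translate([851, 733, 0]) cube([88, 88, 733]);


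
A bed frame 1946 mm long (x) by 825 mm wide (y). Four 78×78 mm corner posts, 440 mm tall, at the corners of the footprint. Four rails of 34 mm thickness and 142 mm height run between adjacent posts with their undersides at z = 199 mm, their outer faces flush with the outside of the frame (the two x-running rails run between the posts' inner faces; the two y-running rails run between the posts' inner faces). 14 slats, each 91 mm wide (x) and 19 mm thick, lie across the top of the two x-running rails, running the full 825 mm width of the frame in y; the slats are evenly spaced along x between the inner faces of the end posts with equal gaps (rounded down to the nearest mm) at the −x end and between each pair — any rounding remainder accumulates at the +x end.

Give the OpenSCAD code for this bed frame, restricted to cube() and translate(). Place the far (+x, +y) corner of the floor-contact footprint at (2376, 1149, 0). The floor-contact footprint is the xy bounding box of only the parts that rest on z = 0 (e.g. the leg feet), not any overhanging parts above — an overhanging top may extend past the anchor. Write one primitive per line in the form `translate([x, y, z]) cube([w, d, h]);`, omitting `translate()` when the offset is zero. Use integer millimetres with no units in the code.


translate([430, 324, 0]) cube([78, 78, 440]);
translate([430, 1071, 0]) cube([78, 78, 440]);
translate([2298, 324, 0]) cube([78, 78, 440]);
translate([2298, 1071, 0]) cube([78, 78, 440]);
translate([508, 324, 199]) cube([1790, 34, 142]);
translate([508, 1115, 199]) cube([1790, 34, 142]);
translate([430, 402, 199]) cube([34, 669, 142]);
translate([2342, 402, 199]) cube([34, 669, 142]);
translate([542, 324, 341]) cube([91, 825, 19]);
translate([667, 324, 341]) cube([91, 825, 19]);
translate([792, 324, 341]) cube([91, 825, 19]);
translate([917, 324, 341]) cube([91, 825, 19]);
translate([1042, 324, 341]) cube([91, 825, 19]);
translate([1167, 324, 341]) cube([91, 825, 19]);
translate([1292, 324, 341]) cube([91, 825, 19]);
translate([1417, 324, 341]) cube([91, 825, 19]);
translate([1542, 324, 341]) cube([91, 825, 19]);
translate([1667, 324, 341]) cube([91, 825, 19]);
translate([1792, 324, 341]) cube([91, 825, 19]);
translate([1917, 324, 341]) cube([91, 825, 19]);
translate([2042, 324, 341]) cube([91, 825, 19]);
translate([2167, 324, 341]) cube([91, 825, 19]);


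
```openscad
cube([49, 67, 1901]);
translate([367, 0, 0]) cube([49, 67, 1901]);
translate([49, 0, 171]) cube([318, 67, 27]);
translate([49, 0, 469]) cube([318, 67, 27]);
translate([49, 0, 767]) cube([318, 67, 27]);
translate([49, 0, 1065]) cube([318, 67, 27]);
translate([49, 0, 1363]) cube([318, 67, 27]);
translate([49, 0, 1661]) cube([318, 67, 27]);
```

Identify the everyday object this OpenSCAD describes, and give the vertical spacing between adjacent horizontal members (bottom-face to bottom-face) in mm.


A ladder. The rung spacing is 298 mm.

Two tall 49×67 posts with 6 short bars between them — a ladder. Adjacent rungs sit at z = 171 and z = 469, so the spacing is 469 − 171 = 298 mm.


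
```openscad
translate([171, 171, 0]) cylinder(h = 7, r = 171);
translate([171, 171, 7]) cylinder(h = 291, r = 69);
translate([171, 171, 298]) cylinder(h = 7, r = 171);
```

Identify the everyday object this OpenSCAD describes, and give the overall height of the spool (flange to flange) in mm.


A spool. The overall height is 305 mm.

Three coaxial cylinders, large–small–large — a spool. Two 7 mm flanges and a 291 mm core give 7 + 291 + 7 = 305 mm.


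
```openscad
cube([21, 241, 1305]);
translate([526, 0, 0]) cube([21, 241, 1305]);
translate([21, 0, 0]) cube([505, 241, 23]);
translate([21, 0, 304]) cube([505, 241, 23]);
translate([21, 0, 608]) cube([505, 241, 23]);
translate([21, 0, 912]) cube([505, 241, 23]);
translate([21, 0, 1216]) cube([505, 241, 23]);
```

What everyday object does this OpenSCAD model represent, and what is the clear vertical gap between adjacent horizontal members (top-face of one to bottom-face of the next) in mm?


A bookshelf. The clear shelf gap is 281 mm.

Two tall side panels with 5 horizontal boards between them — a bookshelf. The first two shelf undersides are at z = 0 and z = 304; with shelf thickness 23, the clear gap is 304 − 0 − 23 = 281 mm.


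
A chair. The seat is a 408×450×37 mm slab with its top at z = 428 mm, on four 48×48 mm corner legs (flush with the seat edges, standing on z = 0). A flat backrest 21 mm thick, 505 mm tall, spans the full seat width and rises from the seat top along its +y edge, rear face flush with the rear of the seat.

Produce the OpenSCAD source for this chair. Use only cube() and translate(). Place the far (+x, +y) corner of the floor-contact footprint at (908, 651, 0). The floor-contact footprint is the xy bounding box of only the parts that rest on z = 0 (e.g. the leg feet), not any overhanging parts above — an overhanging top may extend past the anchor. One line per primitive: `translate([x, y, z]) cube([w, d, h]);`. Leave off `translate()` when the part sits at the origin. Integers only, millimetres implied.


translate([500, 201, 391]) cube([408, 450, 37]);
translate([500, 201, 0]) cube([48, 48, 391]);
translate([860, 201, 0]) cube([48, 48, 391]);
translate([500, 603, 0]) cube([48, 48, 391]);
translate([860, 603, 0]) cube([48, 48, 391]);
translate([500, 630, 428]) cube([408, 21, 505]);


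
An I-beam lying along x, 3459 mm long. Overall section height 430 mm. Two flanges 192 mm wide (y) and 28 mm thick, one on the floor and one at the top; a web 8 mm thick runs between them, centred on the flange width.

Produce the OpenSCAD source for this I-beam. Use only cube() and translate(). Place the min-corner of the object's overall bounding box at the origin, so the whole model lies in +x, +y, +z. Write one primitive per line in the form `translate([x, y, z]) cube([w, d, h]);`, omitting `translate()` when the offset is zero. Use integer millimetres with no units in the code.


cube([3459, 192, 28]);
translate([0, 92, 28]) cube([3459, 8, 374]);
translate([0, 0, 402]) cube([3459, 192, 28]);


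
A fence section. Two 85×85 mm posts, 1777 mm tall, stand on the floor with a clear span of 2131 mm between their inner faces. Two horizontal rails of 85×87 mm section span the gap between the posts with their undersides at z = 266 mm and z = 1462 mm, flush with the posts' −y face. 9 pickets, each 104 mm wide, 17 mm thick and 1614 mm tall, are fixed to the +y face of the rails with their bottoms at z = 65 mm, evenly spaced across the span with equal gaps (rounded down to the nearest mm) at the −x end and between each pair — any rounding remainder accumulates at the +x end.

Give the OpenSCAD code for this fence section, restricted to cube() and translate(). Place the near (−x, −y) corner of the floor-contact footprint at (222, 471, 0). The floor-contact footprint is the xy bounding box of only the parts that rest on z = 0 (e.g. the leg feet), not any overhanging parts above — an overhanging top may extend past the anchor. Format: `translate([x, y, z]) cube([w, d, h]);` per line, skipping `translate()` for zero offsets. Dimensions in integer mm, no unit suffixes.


translate([222, 471, 0]) cube([85, 85, 1777]);
translate([2438, 471, 0]) cube([85, 85, 1777]);
translate([307, 471, 266]) cube([2131, 85, 87]);
translate([307, 471, 1462]) cube([2131, 85, 87]);
translate([426, 556, 65]) cube([104, 17, 1614]);
translate([649, 556, 65]) cube([104, 17, 1614]);
translate([872, 556, 65]) cube([104, 17, 1614]);
translate([1095, 556, 65]) cube([104, 17, 1614]);
translate([1318, 556, 65]) cube([104, 17, 1614]);
translate([1541, 556, 65]) cube([104, 17, 1614]);
translate([1764, 556, 65]) cube([104, 17, 1614]);
translate([1987, 556, 65]) cube([104, 17, 1614]);
translate([2210, 556, 65]) cube([104, 17, 1614]);


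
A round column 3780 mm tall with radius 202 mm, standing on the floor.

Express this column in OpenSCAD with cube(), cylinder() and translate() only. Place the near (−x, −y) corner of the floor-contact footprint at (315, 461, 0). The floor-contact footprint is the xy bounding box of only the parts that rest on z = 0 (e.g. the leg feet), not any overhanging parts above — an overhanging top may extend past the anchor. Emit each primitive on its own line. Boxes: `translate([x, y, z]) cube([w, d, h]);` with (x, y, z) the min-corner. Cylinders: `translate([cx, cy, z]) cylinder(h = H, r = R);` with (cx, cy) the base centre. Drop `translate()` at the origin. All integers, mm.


translate([517, 663, 0]) cylinder(h = 3780, r = 202);


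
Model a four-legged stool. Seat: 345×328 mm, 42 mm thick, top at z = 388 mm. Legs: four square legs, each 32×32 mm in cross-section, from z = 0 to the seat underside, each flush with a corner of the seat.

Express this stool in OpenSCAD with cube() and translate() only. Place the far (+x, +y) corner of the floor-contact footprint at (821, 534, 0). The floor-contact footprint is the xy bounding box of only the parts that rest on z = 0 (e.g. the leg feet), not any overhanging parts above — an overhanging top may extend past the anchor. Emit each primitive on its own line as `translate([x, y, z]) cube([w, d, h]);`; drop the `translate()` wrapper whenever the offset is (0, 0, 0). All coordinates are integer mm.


translate([476, 206, 346]) cube([345, 328, 42]);
translate([476, 206, 0]) cube([32, 32, 346]);
translate([789, 206, 0]) cube([32, 32, 346]);
translate([476, 502, 0]) cube([32, 32, 346]);
translate([789, 502, 0]) cube([32, 32, 346]);


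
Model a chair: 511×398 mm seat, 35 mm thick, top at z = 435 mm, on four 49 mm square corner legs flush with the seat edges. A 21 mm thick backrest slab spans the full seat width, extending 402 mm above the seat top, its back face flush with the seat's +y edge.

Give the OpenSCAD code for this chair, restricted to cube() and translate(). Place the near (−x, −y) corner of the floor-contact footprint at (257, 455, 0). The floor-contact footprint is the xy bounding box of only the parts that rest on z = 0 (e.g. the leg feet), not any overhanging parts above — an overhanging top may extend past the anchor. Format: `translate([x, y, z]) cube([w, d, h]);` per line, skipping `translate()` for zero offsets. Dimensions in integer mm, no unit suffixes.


translate([257, 455, 400]) cube([511, 398, 35]);
translate([257, 455, 0]) cube([49, 49, 400]);
translate([719, 455, 0]) cube([49, 49, 400]);
translate([257, 804, 0]) cube([49, 49, 400]);
translate([719, 804, 0]) cube([49, 49, 400]);
translate([257, 832, 435]) cube([511, 21, 402]);


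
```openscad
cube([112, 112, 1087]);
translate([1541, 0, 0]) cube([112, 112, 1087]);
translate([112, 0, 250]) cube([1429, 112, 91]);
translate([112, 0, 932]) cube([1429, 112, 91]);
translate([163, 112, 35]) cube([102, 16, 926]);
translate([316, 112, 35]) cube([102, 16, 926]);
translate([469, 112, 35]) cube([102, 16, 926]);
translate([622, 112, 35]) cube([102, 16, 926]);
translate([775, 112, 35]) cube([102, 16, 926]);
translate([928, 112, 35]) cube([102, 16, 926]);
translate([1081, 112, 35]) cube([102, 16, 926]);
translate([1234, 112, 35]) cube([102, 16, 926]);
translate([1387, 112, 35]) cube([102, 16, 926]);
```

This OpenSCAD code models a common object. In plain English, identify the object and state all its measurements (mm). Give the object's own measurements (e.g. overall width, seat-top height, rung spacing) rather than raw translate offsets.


A fence section. Two 112×112 mm posts, 1087 mm tall, stand on the floor with a clear span of 1429 mm between their inner faces. Two horizontal rails of 112×91 mm section span the gap between the posts with their undersides at z = 250 mm and z = 932 mm, flush with the posts' −y face. 9 pickets, each 102 mm wide, 16 mm thick and 926 mm tall, are fixed to the +y face of the rails with their bottoms at z = 35 mm, spaced across the span with a 51 mm gap after the −x post and between neighbouring pickets, with 52 mm left before the +x post.


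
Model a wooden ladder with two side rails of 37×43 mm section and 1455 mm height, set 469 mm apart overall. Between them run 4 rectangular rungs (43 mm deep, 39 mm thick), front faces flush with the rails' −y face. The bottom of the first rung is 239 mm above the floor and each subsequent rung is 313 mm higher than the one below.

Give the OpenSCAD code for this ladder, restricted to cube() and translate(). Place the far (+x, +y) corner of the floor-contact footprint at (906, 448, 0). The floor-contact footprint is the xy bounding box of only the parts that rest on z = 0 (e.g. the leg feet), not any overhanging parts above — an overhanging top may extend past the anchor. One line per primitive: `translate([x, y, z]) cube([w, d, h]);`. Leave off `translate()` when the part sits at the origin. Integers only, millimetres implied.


// rung span = 469 - 2*37 = 395
// rung[k] z = 239 + k*313
translate([437, 405, 0]) cube([37, 43, 1455]);
translate([869, 405, 0]) cube([37, 43, 1455]);
translate([474, 405, 239]) cube([395, 43, 39]);
translate([474, 405, 552]) cube([395, 43, 39]);
translate([474, 405, 865]) cube([395, 43, 39]);
translate([474, 405, 1178]) cube([395, 43, 39]);


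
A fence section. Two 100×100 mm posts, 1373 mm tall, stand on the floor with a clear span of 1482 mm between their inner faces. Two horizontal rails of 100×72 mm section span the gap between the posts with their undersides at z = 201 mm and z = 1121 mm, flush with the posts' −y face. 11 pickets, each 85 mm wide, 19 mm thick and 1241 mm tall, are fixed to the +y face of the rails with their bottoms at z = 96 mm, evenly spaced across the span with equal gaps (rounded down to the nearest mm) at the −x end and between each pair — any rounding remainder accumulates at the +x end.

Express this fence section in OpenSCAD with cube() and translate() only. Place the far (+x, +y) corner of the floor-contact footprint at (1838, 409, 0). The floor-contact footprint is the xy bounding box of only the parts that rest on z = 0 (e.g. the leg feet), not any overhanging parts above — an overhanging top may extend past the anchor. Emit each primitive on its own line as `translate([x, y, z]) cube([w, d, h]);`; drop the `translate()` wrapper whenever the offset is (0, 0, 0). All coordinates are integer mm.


translate([156, 309, 0]) cube([100, 100, 1373]);
translate([1738, 309, 0]) cube([100, 100, 1373]);
translate([256, 309, 201]) cube([1482, 100, 72]);
translate([256, 309, 1121]) cube([1482, 100, 72]);
translate([301, 409, 96]) cube([85, 19, 1241]);
translate([431, 409, 96]) cube([85, 19, 1241]);
translate([561, 409, 96]) cube([85, 19, 1241]);
translate([691, 409, 96]) cube([85, 19, 1241]);
translate([821, 409, 96]) cube([85, 19, 1241]);
translate([951, 409, 96]) cube([85, 19, 1241]);
translate([1081, 409, 96]) cube([85, 19, 1241]);
translate([1211, 409, 96]) cube([85, 19, 1241]);
translate([1341, 409, 96]) cube([85, 19, 1241]);
translate([1471, 409, 96]) cube([85, 19, 1241]);
translate([1601, 409, 96]) cube([85, 19, 1241]);


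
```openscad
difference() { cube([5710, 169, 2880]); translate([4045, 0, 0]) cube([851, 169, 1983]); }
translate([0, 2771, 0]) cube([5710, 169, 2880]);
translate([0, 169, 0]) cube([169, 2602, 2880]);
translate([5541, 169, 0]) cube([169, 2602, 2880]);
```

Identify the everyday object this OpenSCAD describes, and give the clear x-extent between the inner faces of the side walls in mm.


A single room. The interior width is 5372 mm.

Four walls enclosing a rectangle with a door in the front wall — a room. Outside width 5710 minus two 169 mm walls gives 5372 mm.


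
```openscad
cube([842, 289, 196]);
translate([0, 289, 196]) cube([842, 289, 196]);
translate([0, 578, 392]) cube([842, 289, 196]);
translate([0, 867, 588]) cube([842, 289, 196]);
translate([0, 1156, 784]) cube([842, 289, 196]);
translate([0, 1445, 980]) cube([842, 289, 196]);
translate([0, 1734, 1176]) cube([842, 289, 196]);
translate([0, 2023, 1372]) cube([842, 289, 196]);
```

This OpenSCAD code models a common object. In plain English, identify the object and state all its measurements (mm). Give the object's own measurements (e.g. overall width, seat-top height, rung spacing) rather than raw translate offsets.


A straight staircase of 8 solid steps. Each step is 842 mm wide (x), 289 mm deep (y, the going) and 196 mm tall (the rise). The first step rests on the floor; each subsequent step sits one going further in +y and one rise higher in +z, directly behind and above the previous step with no overlap.
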